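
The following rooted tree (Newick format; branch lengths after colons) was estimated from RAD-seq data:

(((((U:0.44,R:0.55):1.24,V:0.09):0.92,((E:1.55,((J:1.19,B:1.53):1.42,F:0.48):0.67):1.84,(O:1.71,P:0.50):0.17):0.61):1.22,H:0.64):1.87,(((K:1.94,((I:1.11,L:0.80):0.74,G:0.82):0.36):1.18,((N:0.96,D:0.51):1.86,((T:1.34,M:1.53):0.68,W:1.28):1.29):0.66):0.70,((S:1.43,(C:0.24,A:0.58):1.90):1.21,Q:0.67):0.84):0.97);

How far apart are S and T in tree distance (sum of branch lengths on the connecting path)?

The path runs S → … → MRCA → … → T; the MRCA is the node subtending (((K,((I,L),G)),((N,D),((T,M),W))),((S,(C,A)),Q)).
Branch lengths along that path: 1.43 + 1.21 + 0.84 + 0.70 + 0.66 + 1.29 + 0.68 + 1.34 = 8.15.

8.15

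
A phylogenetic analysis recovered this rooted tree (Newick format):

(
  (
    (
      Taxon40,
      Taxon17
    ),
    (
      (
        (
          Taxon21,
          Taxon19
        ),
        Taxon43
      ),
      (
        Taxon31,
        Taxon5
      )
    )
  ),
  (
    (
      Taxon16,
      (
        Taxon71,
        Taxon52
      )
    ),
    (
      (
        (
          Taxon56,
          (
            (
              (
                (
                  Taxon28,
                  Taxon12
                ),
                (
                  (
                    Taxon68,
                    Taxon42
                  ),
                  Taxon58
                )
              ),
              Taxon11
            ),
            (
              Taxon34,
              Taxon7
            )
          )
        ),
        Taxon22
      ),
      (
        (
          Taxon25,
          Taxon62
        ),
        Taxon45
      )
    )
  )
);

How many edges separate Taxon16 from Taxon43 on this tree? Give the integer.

The MRCA of Taxon16 and Taxon43 is the root of the tree.
From Taxon16 up to that node: 3 branches. From Taxon43 up to the same node: 4 branches. Total: 3 + 4 = 7.

7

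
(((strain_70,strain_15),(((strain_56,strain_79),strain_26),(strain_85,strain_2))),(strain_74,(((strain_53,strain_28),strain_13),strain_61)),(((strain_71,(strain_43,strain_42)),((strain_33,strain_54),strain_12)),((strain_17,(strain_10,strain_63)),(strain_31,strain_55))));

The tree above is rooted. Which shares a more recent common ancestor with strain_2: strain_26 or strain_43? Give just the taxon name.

The MRCA of strain_2 and strain_26 subtends (((strain_56,strain_79),strain_26),(strain_85,strain_2)) (5 taxa).
The MRCA of strain_2 and strain_43 is the root, subtending the entire tree (23 taxa).
The first is nested inside the second, so strain_2 shares a more recent common ancestor with strain_26.

strain_26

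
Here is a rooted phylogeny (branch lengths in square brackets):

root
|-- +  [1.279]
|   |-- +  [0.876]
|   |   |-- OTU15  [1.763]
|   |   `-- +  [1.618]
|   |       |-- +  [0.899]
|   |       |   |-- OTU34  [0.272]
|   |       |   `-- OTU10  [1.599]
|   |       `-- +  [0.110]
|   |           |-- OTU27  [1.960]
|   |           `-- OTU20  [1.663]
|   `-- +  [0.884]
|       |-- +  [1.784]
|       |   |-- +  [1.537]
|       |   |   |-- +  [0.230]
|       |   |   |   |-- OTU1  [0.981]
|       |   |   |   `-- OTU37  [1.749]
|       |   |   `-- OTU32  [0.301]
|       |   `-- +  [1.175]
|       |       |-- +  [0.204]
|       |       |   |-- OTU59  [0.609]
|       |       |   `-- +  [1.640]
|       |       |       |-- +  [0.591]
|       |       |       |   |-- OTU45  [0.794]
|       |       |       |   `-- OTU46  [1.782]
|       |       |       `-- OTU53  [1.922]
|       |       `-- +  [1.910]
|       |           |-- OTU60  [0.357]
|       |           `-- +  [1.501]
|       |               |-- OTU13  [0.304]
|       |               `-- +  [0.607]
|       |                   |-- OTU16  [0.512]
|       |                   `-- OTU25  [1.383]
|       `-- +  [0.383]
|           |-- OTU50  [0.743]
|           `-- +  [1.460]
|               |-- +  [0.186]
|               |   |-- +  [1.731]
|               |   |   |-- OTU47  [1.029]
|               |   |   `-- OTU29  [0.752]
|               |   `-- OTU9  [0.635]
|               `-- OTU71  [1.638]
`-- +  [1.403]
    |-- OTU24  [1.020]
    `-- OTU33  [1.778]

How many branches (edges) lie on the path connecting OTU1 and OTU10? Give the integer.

9

The MRCA of OTU1 and OTU10 is the node subtending ((OTU15,((OTU34,OTU10),(OTU27,OTU20))),((((OTU1,OTU37),OTU32),((OTU59,((OTU45,OTU46),OTU53)),(OTU60,(OTU13,(OTU16,OTU25))))),(OTU50,(((OTU47,OTU29),OTU9),OTU71)))).
From OTU1 up to that node: 5 branches. From OTU10 up to the same node: 4 branches. Total: 5 + 4 = 9.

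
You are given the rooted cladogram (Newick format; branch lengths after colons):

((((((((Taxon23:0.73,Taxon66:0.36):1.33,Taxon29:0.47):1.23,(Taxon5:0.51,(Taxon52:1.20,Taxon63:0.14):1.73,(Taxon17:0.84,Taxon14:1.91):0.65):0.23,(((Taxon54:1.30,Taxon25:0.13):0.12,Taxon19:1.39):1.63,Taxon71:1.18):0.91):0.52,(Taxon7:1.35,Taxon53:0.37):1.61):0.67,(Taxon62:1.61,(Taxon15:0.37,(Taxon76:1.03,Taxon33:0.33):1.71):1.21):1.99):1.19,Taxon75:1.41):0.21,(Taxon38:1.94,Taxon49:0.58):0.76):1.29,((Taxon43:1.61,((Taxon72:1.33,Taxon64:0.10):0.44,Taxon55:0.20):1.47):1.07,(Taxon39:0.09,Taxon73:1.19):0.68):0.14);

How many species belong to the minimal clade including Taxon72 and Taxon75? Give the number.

27

The MRCA of Taxon72 and Taxon75 is the root, so the clade is the entire tree.
That clade contains 27 terminal taxa: Taxon14, Taxon15, Taxon17, Taxon19, Taxon23, Taxon25, Taxon29, Taxon33, Taxon38, Taxon39, Taxon43, Taxon49, Taxon5, Taxon52, Taxon53, Taxon54, Taxon55, Taxon62, Taxon63, Taxon64, Taxon66, Taxon7, Taxon71, Taxon72, Taxon73, Taxon75, Taxon76.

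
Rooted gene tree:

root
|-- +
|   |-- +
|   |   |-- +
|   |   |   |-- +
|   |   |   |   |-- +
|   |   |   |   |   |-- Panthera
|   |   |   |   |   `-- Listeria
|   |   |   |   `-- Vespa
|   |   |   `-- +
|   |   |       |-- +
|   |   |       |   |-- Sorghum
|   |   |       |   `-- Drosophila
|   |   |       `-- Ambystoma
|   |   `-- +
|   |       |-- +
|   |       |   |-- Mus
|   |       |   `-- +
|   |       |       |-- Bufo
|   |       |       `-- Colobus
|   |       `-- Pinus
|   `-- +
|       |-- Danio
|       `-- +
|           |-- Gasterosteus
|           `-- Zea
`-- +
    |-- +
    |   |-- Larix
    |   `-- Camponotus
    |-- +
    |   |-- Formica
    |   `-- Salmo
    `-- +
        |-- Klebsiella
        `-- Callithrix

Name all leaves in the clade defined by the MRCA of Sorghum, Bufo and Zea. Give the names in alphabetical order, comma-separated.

Tracing Sorghum: it sits inside (Sorghum,Drosophila).
Tracing Bufo: it sits inside (Bufo,Colobus).
Tracing Zea: it sits inside (Gasterosteus,Zea).
The smallest clade enclosing all 3 is (((((Panthera,Listeria),Vespa),((Sorghum,Drosophila),Ambystoma)),((Mus,(Bufo,Colobus)),Pinus)),(Danio,(Gasterosteus,Zea))); the answer is its 13 terminal taxa in alphabetical order.

Ambystoma, Bufo, Colobus, Danio, Drosophila, Gasterosteus, Listeria, Mus, Panthera, Pinus, Sorghum, Vespa, Zea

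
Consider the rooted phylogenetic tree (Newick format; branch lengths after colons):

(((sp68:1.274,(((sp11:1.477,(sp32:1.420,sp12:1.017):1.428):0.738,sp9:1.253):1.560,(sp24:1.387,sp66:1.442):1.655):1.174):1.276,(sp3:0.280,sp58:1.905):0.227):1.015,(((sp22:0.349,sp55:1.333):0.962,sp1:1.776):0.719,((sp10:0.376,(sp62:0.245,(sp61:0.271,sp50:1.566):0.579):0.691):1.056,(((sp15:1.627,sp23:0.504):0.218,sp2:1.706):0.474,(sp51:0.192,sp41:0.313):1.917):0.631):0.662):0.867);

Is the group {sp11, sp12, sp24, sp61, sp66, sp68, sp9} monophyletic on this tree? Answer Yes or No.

No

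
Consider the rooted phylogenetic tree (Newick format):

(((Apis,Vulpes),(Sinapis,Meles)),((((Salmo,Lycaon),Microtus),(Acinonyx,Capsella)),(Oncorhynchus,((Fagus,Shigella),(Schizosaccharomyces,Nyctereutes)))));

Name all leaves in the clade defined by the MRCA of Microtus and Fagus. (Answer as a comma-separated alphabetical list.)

Tracing Microtus: it sits inside ((Salmo,Lycaon),Microtus).
Tracing Fagus: it sits inside (Fagus,Shigella).
The smallest clade enclosing both is ((((Salmo,Lycaon),Microtus),(Acinonyx,Capsella)),(Oncorhynchus,((Fagus,Shigella),(Schizosaccharomyces,Nyctereutes)))); the answer is its 10 terminal taxa in alphabetical order.

Acinonyx, Capsella, Fagus, Lycaon, Microtus, Nyctereutes, Oncorhynchus, Salmo, Schizosaccharomyces, Shigella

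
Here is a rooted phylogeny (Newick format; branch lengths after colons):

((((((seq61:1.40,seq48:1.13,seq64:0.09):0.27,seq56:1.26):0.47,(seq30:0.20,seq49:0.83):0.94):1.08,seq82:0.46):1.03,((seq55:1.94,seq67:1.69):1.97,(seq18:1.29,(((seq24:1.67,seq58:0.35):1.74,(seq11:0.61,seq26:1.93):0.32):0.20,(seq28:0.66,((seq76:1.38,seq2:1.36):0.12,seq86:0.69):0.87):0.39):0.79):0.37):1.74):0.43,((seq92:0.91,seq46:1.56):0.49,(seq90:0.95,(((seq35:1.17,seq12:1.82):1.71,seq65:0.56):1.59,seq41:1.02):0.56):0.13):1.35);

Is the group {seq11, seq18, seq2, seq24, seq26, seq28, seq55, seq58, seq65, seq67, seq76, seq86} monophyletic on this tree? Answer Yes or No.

No

The MRCA of the listed taxa is the root, so the smallest clade containing them is the whole tree.
That clade also contains seq12, seq30, seq35, seq41, seq46, seq48, seq49, seq56, seq61, seq64, seq82, seq90, seq92, which are not in the proposed group, so the group is not monophyletic.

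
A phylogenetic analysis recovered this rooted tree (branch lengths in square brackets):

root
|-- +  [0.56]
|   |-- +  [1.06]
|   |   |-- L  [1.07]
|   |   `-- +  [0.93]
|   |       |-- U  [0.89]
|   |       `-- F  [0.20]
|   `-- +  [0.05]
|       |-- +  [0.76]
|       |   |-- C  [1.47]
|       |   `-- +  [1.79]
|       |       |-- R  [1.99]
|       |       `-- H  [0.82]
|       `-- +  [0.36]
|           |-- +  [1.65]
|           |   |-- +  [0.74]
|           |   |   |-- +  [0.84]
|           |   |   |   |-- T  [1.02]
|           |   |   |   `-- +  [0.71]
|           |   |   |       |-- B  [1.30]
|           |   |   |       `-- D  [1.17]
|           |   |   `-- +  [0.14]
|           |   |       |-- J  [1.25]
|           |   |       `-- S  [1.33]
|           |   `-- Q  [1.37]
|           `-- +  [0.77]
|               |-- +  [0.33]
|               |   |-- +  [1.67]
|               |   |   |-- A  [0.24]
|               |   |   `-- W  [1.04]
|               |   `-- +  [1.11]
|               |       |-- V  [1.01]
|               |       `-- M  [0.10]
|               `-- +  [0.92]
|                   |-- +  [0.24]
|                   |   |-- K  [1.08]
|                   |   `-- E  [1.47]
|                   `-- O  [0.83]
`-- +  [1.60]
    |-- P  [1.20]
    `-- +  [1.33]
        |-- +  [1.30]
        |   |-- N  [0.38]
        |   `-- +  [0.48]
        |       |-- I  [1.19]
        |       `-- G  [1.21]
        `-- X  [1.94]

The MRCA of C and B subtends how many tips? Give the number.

The MRCA of C and B is the node subtending ((C,(R,H)),((((T,(B,D)),(J,S)),Q),(((A,W),(V,M)),((K,E),O)))).
That clade contains 16 terminal taxa: A, B, C, D, E, H, J, K, M, O, Q, R, S, T, V, W.

16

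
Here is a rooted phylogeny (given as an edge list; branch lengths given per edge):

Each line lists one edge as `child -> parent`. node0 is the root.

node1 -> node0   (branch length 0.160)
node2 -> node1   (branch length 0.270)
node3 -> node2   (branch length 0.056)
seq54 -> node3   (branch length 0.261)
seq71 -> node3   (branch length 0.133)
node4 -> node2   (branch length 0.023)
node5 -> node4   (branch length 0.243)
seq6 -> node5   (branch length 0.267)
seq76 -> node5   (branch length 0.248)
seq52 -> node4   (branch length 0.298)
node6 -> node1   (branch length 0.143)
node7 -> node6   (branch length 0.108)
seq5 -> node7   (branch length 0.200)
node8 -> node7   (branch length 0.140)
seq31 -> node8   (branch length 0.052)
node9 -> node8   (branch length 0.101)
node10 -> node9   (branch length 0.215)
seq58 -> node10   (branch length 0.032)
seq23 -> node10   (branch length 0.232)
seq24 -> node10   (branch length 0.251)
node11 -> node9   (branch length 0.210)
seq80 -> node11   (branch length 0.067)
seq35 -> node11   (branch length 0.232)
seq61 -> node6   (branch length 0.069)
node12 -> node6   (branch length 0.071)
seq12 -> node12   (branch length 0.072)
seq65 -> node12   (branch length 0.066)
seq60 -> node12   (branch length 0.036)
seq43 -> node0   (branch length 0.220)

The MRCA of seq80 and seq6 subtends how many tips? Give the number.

The MRCA of seq80 and seq6 is the node subtending (((seq54,seq71),((seq6,seq76),seq52)),((seq5,(seq31,((seq58,seq23,seq24),(seq80,seq35)))),seq61,(seq12,seq65,seq60))).
That clade contains 16 terminal taxa: seq12, seq23, seq24, seq31, seq35, seq5, seq52, seq54, seq58, seq6, seq60, seq61, seq65, seq71, seq76, seq80.

16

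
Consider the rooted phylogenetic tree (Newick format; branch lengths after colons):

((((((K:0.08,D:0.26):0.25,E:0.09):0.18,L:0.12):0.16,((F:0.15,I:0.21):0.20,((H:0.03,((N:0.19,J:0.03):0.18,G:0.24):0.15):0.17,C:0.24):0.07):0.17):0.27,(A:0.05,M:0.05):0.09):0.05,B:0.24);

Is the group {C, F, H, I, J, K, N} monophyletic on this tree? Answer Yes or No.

No

The MRCA of the listed taxa subtends ((((K,D),E),L),((F,I),((H,((N,J),G)),C))).
That clade also contains D, E, G, L, which are not in the proposed group, so the group is not monophyletic.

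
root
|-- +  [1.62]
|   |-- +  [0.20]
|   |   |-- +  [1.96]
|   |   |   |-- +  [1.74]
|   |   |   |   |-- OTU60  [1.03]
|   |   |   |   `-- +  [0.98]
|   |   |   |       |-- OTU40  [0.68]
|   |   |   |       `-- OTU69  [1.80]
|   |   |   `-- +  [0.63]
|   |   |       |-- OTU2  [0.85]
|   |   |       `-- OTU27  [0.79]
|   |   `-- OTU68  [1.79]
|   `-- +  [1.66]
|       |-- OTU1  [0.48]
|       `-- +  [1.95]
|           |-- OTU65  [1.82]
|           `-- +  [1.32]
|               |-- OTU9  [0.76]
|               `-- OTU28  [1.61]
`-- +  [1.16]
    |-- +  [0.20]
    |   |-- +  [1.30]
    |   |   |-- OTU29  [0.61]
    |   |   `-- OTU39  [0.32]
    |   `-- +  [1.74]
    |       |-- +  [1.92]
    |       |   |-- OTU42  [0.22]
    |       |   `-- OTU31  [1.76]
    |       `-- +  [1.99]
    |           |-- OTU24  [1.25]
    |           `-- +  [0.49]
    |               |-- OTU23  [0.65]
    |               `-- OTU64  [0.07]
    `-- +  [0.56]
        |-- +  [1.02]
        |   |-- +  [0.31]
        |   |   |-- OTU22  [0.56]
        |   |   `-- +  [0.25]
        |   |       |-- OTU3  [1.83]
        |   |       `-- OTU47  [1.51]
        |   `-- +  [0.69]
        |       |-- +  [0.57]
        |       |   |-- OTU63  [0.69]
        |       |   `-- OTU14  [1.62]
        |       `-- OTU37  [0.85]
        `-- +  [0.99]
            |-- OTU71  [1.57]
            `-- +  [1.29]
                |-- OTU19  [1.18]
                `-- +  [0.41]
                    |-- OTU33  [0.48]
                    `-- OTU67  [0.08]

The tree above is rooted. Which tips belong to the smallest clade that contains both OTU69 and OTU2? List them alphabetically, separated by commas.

OTU2, OTU27, OTU40, OTU60, OTU69

Tracing OTU69: it sits inside (OTU40,OTU69).
Tracing OTU2: it sits inside (OTU2,OTU27).
The smallest clade enclosing both is ((OTU60,(OTU40,OTU69)),(OTU2,OTU27)); the answer is its 5 terminal taxa in alphabetical order.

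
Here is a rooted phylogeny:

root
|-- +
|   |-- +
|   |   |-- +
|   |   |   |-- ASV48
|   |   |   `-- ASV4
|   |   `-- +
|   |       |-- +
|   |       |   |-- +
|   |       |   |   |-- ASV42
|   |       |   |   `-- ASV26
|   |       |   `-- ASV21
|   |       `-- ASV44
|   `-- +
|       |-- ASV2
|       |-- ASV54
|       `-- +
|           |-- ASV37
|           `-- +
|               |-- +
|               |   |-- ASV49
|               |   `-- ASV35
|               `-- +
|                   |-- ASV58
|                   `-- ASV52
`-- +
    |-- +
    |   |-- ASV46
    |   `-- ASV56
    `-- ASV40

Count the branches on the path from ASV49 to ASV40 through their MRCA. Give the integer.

8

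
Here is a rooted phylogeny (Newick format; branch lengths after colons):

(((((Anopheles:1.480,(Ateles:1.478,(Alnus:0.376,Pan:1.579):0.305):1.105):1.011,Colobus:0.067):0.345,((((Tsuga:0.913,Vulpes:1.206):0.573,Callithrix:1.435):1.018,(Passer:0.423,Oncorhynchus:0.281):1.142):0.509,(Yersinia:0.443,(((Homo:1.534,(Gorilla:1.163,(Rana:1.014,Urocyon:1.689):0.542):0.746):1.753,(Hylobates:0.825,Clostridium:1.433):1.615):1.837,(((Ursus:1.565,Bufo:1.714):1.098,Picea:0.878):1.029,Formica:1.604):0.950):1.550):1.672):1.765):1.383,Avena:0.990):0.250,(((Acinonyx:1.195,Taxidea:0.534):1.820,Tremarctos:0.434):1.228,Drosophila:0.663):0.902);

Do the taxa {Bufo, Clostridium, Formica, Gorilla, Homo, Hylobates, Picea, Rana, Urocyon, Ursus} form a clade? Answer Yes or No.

Yes

The most recent common ancestor of these taxa subtends (((Homo,(Gorilla,(Rana,Urocyon))),(Hylobates,Clostridium)),(((Ursus,Bufo),Picea),Formica)).
That clade has exactly 10 tips — every listed taxon and nothing else — so the group is monophyletic.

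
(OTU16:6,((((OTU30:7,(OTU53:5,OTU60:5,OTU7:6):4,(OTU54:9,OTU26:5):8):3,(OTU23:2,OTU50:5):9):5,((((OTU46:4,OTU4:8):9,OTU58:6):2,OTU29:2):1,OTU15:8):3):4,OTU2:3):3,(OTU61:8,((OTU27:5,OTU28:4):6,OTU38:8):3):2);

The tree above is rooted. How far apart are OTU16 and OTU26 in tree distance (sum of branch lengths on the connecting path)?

34

The path runs OTU16 → … → MRCA → … → OTU26; the MRCA is the root of the tree.
Branch lengths along that path: 6 + 3 + 4 + 5 + 3 + 8 + 5 = 34.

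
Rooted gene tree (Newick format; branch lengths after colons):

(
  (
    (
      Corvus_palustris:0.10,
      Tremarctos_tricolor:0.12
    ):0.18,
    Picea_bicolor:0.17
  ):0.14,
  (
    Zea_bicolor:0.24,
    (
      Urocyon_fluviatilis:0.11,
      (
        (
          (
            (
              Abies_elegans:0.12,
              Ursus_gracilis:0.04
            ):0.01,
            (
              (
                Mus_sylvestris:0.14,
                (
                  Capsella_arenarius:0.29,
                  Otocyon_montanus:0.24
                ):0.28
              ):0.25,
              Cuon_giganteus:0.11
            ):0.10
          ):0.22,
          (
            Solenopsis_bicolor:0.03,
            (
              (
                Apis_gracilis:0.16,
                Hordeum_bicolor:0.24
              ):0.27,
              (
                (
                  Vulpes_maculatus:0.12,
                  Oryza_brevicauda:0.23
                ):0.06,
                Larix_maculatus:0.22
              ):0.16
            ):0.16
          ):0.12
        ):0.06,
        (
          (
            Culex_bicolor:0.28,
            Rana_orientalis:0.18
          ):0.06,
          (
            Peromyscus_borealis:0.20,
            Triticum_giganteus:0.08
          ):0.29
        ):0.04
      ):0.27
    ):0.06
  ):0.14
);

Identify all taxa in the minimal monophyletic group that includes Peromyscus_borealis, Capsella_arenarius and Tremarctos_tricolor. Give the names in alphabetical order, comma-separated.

Abies_elegans, Apis_gracilis, Capsella_arenarius, Corvus_palustris, Culex_bicolor, Cuon_giganteus, Hordeum_bicolor, Larix_maculatus, Mus_sylvestris, Oryza_brevicauda, Otocyon_montanus, Peromyscus_borealis, Picea_bicolor, Rana_orientalis, Solenopsis_bicolor, Tremarctos_tricolor, Triticum_giganteus, Urocyon_fluviatilis, Ursus_gracilis, Vulpes_maculatus, Zea_bicolor

Tracing Peromyscus_borealis: it sits inside (Peromyscus_borealis,Triticum_giganteus).
Tracing Capsella_arenarius: it sits inside (Capsella_arenarius,Otocyon_montanus).
Tracing Tremarctos_tricolor: it sits inside (Corvus_palustris,Tremarctos_tricolor).
The smallest clade enclosing all 3 is the whole tree (their MRCA is the root), so the answer is all 21 tips in alphabetical order.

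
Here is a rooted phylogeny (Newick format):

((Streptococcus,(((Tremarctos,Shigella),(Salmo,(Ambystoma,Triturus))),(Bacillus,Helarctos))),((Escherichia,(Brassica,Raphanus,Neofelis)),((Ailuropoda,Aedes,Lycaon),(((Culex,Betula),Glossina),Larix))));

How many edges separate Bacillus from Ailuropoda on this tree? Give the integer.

The MRCA of Bacillus and Ailuropoda is the root of the tree.
From Bacillus up to that node: 4 branches. From Ailuropoda up to the same node: 4 branches. Total: 4 + 4 = 8.

8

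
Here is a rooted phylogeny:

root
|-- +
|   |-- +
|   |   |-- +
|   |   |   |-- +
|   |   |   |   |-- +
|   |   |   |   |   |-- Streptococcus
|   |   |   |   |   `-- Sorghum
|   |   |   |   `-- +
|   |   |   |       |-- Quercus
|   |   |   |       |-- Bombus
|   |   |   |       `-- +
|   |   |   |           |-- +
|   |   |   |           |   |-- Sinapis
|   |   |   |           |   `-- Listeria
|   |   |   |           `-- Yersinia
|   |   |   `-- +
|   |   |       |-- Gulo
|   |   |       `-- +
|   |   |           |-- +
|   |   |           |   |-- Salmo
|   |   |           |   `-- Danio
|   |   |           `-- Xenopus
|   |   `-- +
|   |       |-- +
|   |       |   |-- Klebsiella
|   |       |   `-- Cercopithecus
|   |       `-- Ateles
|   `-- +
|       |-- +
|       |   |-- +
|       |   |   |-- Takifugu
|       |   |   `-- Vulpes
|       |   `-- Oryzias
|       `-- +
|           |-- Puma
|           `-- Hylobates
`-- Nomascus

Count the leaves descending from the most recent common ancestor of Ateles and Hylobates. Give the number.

19

The MRCA of Ateles and Hylobates is the node subtending (((((Streptococcus,Sorghum),(Quercus,Bombus,((Sinapis,Listeria),Yersinia))),(Gulo,((Salmo,Danio),Xenopus))),((Klebsiella,Cercopithecus),Ateles)),(((Takifugu,Vulpes),Oryzias),(Puma,Hylobates))).
That clade contains 19 terminal taxa: Ateles, Bombus, Cercopithecus, Danio, Gulo, Hylobates, Klebsiella, Listeria, Oryzias, Puma, Quercus, Salmo, Sinapis, Sorghum, Streptococcus, Takifugu, Vulpes, Xenopus, Yersinia.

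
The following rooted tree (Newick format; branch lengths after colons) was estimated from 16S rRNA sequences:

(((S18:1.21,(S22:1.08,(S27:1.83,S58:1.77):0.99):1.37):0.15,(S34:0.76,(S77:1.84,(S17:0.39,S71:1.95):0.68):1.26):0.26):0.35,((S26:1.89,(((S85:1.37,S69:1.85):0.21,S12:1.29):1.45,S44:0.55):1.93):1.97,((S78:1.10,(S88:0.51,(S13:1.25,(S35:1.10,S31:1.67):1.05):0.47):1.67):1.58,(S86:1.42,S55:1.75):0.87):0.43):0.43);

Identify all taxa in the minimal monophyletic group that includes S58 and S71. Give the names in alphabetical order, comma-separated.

Tracing S58: it sits inside (S27,S58).
Tracing S71: it sits inside (S17,S71).
The smallest clade enclosing both is ((S18,(S22,(S27,S58))),(S34,(S77,(S17,S71)))); the answer is its 8 terminal taxa in alphabetical order.

S17, S18, S22, S27, S34, S58, S71, S77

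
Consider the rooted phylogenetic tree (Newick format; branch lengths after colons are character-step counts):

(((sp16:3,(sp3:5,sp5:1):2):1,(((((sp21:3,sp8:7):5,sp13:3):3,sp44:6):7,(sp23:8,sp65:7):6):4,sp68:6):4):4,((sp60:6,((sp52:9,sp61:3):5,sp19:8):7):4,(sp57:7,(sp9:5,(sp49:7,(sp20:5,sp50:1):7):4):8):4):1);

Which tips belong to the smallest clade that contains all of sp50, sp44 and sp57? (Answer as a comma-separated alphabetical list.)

Tracing sp50: it sits inside (sp20,sp50).
Tracing sp44: it sits inside (((sp21,sp8),sp13),sp44).
Tracing sp57: it sits inside (sp57,(sp9,(sp49,(sp20,sp50)))).
The smallest clade enclosing all 3 is the whole tree (their MRCA is the root), so the answer is all 19 tips in alphabetical order.

sp13, sp16, sp19, sp20, sp21, sp23, sp3, sp44, sp49, sp5, sp50, sp52, sp57, sp60, sp61, sp65, sp68, sp8, sp9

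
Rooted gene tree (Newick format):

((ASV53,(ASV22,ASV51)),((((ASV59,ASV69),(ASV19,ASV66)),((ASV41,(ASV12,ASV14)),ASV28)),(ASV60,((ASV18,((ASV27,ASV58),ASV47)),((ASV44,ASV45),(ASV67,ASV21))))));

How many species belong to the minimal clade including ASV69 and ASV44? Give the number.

17

The MRCA of ASV69 and ASV44 is the node subtending ((((ASV59,ASV69),(ASV19,ASV66)),((ASV41,(ASV12,ASV14)),ASV28)),(ASV60,((ASV18,((ASV27,ASV58),ASV47)),((ASV44,ASV45),(ASV67,ASV21))))).
That clade contains 17 terminal taxa: ASV12, ASV14, ASV18, ASV19, ASV21, ASV27, ASV28, ASV41, ASV44, ASV45, ASV47, ASV58, ASV59, ASV60, ASV66, ASV67, ASV69.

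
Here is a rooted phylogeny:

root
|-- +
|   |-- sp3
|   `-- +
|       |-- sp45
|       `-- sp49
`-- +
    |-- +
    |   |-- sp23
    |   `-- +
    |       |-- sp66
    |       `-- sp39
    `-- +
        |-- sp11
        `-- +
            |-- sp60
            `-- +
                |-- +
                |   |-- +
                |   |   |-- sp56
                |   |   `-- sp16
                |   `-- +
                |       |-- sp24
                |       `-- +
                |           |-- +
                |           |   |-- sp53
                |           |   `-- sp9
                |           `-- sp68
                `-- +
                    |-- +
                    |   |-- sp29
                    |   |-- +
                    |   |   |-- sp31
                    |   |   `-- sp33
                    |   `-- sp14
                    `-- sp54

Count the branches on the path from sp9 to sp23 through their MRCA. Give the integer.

10

The MRCA of sp9 and sp23 is the node subtending ((sp23,(sp66,sp39)),(sp11,(sp60,(((sp56,sp16),(sp24,((sp53,sp9),sp68))),((sp29,(sp31,sp33),sp14),sp54))))).
From sp9 up to that node: 8 branches. From sp23 up to the same node: 2 branches. Total: 8 + 2 = 10.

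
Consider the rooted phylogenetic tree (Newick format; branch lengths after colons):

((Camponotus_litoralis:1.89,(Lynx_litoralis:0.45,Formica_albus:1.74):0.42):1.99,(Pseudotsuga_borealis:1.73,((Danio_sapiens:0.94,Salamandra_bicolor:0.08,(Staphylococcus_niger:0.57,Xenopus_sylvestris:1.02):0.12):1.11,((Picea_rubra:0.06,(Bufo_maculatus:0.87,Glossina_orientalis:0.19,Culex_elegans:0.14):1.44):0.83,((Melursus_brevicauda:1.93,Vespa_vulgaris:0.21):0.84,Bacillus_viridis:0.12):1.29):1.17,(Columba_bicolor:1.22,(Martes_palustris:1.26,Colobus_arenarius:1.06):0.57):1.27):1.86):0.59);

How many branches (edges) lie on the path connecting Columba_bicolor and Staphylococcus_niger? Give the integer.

5

The MRCA of Columba_bicolor and Staphylococcus_niger is the node subtending ((Danio_sapiens,Salamandra_bicolor,(Staphylococcus_niger,Xenopus_sylvestris)),((Picea_rubra,(Bufo_maculatus,Glossina_orientalis,Culex_elegans)),((Melursus_brevicauda,Vespa_vulgaris),Bacillus_viridis)),(Columba_bicolor,(Martes_palustris,Colobus_arenarius))).
From Columba_bicolor up to that node: 2 branches. From Staphylococcus_niger up to the same node: 3 branches. Total: 2 + 3 = 5.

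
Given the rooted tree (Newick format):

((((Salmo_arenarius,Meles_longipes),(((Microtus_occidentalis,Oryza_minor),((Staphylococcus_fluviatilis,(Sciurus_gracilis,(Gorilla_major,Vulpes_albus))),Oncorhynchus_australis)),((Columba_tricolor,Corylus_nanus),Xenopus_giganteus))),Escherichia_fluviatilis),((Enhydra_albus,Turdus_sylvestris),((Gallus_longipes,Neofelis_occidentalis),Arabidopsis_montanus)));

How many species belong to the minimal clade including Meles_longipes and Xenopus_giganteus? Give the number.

The MRCA of Meles_longipes and Xenopus_giganteus is the node subtending ((Salmo_arenarius,Meles_longipes),(((Microtus_occidentalis,Oryza_minor),((Staphylococcus_fluviatilis,(Sciurus_gracilis,(Gorilla_major,Vulpes_albus))),Oncorhynchus_australis)),((Columba_tricolor,Corylus_nanus),Xenopus_giganteus))).
That clade contains 12 terminal taxa: Columba_tricolor, Corylus_nanus, Gorilla_major, Meles_longipes, Microtus_occidentalis, Oncorhynchus_australis, Oryza_minor, Salmo_arenarius, Sciurus_gracilis, Staphylococcus_fluviatilis, Vulpes_albus, Xenopus_giganteus.

12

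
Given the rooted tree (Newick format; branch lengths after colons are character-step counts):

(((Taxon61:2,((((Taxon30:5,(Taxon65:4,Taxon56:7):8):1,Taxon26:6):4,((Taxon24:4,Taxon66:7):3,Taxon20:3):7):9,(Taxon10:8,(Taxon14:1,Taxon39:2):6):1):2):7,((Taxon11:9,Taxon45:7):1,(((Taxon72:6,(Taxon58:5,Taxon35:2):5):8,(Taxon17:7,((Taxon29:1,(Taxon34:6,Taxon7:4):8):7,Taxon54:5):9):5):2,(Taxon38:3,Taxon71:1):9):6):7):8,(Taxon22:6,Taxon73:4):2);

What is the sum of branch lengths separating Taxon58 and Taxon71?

30

The path runs Taxon58 → … → MRCA → … → Taxon71; the MRCA is the node subtending (((Taxon72,(Taxon58,Taxon35)),(Taxon17,((Taxon29,(Taxon34,Taxon7)),Taxon54))),(Taxon38,Taxon71)).
Branch lengths along that path: 5 + 5 + 8 + 2 + 9 + 1 = 30.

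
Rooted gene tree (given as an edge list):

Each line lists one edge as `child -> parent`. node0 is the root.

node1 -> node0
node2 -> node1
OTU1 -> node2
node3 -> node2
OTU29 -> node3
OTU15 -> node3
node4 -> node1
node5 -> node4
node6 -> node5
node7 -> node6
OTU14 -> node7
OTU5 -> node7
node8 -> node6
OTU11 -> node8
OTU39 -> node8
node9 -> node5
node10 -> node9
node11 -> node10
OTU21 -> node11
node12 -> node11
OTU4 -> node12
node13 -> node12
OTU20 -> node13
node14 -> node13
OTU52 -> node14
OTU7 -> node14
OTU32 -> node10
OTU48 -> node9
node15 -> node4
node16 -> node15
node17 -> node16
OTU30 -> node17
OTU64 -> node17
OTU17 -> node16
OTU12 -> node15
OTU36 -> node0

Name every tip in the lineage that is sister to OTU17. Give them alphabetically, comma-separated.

OTU17 attaches to the tree at the node subtending ((OTU30,OTU64),OTU17).
The other lineage descending from that same node — the sister group — is (OTU30,OTU64); its 2 tips in alphabetical order are the answer.

OTU30, OTU64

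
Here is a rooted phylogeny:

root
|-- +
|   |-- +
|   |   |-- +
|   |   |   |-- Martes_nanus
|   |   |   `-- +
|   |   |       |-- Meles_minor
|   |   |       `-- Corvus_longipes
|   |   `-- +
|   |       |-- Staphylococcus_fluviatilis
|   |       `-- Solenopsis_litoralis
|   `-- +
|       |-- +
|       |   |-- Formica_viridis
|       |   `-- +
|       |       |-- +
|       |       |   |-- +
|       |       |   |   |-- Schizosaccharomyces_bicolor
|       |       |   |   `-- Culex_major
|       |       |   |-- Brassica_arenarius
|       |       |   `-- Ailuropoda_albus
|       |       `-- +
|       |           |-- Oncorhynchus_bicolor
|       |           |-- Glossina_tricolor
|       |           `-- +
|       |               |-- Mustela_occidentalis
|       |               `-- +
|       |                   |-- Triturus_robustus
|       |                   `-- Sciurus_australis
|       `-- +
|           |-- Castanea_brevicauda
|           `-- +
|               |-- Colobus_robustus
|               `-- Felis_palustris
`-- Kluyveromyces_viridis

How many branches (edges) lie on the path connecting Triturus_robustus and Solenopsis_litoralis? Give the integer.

The MRCA of Triturus_robustus and Solenopsis_litoralis is the node subtending (((Martes_nanus,(Meles_minor,Corvus_longipes)),(Staphylococcus_fluviatilis,Solenopsis_litoralis)),((Formica_viridis,(((Schizosaccharomyces_bicolor,Culex_major),Brassica_arenarius,Ailuropoda_albus),(Oncorhynchus_bicolor,Glossina_tricolor,(Mustela_occidentalis,(Triturus_robustus,Sciurus_australis))))),(Castanea_brevicauda,(Colobus_robustus,Felis_palustris)))).
From Triturus_robustus up to that node: 7 branches. From Solenopsis_litoralis up to the same node: 3 branches. Total: 7 + 3 = 10.

10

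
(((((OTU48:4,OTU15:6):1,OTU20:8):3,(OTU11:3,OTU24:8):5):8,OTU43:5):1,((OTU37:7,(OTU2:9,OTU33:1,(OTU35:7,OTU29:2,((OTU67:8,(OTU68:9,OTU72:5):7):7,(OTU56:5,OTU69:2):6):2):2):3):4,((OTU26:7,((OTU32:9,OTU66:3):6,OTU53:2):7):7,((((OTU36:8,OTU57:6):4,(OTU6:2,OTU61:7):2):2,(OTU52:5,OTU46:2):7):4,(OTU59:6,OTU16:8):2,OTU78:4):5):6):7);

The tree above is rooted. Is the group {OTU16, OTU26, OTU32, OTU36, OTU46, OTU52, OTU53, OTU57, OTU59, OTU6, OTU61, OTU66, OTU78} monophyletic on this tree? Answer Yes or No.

Yes

The most recent common ancestor of these taxa subtends ((OTU26,((OTU32,OTU66),OTU53)),((((OTU36,OTU57),(OTU6,OTU61)),(OTU52,OTU46)),(OTU59,OTU16),OTU78)).
That clade has exactly 13 tips — every listed taxon and nothing else — so the group is monophyletic.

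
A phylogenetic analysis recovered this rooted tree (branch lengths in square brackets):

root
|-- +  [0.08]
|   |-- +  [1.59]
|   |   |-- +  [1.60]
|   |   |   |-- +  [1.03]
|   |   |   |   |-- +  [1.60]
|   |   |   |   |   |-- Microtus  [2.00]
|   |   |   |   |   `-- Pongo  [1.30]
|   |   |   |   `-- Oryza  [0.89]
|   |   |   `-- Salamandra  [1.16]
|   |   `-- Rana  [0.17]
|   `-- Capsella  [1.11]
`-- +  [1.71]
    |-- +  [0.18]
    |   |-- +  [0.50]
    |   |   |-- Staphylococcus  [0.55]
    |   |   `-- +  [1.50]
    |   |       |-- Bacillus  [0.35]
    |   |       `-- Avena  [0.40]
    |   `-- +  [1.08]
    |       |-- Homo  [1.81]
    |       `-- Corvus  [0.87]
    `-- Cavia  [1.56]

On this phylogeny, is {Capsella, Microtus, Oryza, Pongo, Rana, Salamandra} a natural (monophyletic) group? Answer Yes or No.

Yes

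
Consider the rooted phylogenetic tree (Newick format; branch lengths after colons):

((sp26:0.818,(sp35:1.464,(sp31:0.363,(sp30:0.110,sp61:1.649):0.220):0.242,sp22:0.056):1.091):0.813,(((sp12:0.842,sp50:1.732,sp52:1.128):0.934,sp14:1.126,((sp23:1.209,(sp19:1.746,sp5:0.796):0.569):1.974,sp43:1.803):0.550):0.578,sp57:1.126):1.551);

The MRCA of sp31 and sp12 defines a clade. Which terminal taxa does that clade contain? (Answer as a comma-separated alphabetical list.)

sp12, sp14, sp19, sp22, sp23, sp26, sp30, sp31, sp35, sp43, sp5, sp50, sp52, sp57, sp61

Tracing sp31: it sits inside (sp31,(sp30,sp61)).
Tracing sp12: it sits inside (sp12,sp50,sp52).
The smallest clade enclosing both is the whole tree (their MRCA is the root), so the answer is all 15 tips in alphabetical order.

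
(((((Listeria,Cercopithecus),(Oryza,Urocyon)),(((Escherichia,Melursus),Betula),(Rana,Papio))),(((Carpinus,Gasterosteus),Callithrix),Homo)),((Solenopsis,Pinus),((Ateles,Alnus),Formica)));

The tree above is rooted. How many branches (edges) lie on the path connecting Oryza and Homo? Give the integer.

6

The MRCA of Oryza and Homo is the node subtending ((((Listeria,Cercopithecus),(Oryza,Urocyon)),(((Escherichia,Melursus),Betula),(Rana,Papio))),(((Carpinus,Gasterosteus),Callithrix),Homo)).
From Oryza up to that node: 4 branches. From Homo up to the same node: 2 branches. Total: 4 + 2 = 6.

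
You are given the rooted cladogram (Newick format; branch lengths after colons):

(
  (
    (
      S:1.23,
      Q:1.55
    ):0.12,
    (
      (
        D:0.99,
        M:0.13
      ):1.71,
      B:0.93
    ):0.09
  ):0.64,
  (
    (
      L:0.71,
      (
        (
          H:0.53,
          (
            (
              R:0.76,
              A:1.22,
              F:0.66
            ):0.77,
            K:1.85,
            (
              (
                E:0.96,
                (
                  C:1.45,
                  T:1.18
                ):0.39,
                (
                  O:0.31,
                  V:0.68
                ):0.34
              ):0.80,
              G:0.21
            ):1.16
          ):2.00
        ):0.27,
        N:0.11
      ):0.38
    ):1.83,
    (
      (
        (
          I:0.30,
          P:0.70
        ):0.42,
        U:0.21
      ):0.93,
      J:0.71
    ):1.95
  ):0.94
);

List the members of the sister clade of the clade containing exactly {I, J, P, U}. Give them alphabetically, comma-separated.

The clade containing exactly {I, J, P, U} attaches to the tree at the node subtending ((L,((H,((R,A,F),K,((E,(C,T),(O,V)),G))),N)),(((I,P),U),J)).
The other lineage descending from that same node — the sister group — is (L,((H,((R,A,F),K,((E,(C,T),(O,V)),G))),N)); its 13 tips in alphabetical order are the answer.

A, C, E, F, G, H, K, L, N, O, R, T, V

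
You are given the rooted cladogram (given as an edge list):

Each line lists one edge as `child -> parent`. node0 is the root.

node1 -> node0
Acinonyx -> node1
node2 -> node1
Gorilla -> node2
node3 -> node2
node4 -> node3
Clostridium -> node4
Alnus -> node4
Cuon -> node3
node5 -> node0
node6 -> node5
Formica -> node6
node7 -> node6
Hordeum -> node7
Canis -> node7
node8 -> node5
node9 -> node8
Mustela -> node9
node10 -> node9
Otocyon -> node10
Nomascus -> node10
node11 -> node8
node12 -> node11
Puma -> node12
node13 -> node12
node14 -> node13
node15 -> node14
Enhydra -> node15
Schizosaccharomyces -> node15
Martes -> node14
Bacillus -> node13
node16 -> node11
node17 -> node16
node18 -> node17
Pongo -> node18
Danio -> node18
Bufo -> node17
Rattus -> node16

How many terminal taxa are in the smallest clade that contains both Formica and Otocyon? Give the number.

15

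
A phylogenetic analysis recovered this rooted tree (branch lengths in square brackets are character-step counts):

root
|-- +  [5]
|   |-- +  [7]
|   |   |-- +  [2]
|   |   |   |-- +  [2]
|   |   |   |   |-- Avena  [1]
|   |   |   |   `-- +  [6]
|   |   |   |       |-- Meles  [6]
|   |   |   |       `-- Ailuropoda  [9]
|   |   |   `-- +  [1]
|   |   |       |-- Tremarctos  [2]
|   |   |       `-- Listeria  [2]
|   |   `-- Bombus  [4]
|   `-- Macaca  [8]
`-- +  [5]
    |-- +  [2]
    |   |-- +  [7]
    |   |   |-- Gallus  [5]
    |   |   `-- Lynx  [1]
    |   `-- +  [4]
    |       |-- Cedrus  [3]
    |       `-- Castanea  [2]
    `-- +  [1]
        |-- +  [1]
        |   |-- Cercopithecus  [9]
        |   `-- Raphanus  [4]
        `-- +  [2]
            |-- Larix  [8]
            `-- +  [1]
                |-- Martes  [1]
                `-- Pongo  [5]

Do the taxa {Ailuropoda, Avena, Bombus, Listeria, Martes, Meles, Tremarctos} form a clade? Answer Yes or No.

The MRCA of the listed taxa is the root, so the smallest clade containing them is the whole tree.
That clade also contains Castanea, Cedrus, Cercopithecus, Gallus, Larix, Lynx, Macaca, Pongo, Raphanus, which are not in the proposed group, so the group is not monophyletic.

No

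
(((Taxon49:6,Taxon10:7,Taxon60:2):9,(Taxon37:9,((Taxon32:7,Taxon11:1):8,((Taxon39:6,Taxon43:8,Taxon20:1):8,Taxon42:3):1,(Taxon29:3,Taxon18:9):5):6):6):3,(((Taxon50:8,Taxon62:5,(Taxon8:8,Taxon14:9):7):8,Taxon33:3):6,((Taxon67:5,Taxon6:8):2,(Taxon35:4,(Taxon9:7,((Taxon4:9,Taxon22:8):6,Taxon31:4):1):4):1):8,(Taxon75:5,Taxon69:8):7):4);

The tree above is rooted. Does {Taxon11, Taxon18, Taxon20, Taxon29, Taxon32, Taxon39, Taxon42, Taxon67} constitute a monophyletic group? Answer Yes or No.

The MRCA of the listed taxa is the root, so the smallest clade containing them is the whole tree.
That clade also contains Taxon10, Taxon14, Taxon22, Taxon31, Taxon33, Taxon35, Taxon37, Taxon4, Taxon43, Taxon49, Taxon50, Taxon6, Taxon60, Taxon62, Taxon69, Taxon75, Taxon8, Taxon9, which are not in the proposed group, so the group is not monophyletic.

No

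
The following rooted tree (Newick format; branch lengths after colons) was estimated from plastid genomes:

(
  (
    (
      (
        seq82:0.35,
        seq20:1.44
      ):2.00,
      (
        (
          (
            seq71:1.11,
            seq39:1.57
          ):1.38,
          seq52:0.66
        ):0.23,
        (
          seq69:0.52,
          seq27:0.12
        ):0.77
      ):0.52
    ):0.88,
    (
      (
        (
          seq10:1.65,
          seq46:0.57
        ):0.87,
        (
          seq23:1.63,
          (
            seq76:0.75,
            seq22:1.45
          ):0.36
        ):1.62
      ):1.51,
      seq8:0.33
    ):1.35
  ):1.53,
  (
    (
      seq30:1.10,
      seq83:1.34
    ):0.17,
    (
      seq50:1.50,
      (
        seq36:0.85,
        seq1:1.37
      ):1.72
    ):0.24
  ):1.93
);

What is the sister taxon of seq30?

seq30 attaches to the tree at the node subtending (seq30,seq83).
The other lineage descending from that same node — the sister group — is the single tip seq83.

seq83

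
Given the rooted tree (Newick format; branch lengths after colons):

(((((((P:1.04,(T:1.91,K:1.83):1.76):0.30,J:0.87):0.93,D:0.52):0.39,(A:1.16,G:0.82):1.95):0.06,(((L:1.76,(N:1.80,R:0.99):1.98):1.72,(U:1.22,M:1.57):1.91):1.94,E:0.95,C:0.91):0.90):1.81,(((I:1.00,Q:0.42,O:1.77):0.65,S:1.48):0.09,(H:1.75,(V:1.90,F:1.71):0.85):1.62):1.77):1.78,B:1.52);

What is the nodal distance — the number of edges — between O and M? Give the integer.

9

The MRCA of O and M is the node subtending ((((((P,(T,K)),J),D),(A,G)),(((L,(N,R)),(U,M)),E,C)),(((I,Q,O),S),(H,(V,F)))).
From O up to that node: 4 branches. From M up to the same node: 5 branches. Total: 4 + 5 = 9.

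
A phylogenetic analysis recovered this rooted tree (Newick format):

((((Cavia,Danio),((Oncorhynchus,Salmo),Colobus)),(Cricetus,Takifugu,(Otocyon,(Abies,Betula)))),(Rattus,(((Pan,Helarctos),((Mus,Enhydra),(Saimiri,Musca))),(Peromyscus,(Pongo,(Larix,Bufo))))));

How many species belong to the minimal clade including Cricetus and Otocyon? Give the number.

The MRCA of Cricetus and Otocyon is the node subtending (Cricetus,Takifugu,(Otocyon,(Abies,Betula))).
That clade contains 5 terminal taxa: Abies, Betula, Cricetus, Otocyon, Takifugu.

5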